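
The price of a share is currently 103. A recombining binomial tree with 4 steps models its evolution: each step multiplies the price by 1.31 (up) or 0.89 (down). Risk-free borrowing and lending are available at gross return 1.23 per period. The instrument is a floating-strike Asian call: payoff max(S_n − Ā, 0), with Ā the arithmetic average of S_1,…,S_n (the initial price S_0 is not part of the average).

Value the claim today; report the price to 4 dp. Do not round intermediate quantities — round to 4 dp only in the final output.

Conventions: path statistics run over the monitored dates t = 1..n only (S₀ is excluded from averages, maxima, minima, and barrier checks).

No-arbitrage gives p* = (R−d)/(u−d) = 0.8095: enumerate every path, weight its payoff by its p*-probability, and discount by R^4.
Enumerate all 2^4 = 16 price paths (U = up ×1.31, D = down ×0.89); each path with k up-moves has probability p*^k·(1−p*)^(4−k).
DDDD: Ā=77.6232, payoff=0.0000, prob=0.001316
UDDD: Ā=114.2543, payoff=0.0000, prob=0.005594
DUDD: Ā=103.4393, payoff=0.0000, prob=0.005594
UUDD: Ā=152.2534, payoff=0.0000, prob=0.023776
DDUD: Ā=93.8140, payoff=1.3075, prob=0.005594
UDUD: Ā=138.0857, payoff=1.9245, prob=0.023776
DUUD: Ā=127.2707, payoff=12.7395, prob=0.023776
UUUD: Ā=187.3310, payoff=18.7515, prob=0.101048
DDDU: Ā=85.2474, payoff=9.8741, prob=0.005594
UDDU: Ā=125.4765, payoff=14.5337, prob=0.023776
DUDU: Ā=114.6615, payoff=25.3487, prob=0.023776
UUDU: Ā=168.7714, payoff=37.3111, prob=0.101048
DDUU: Ā=105.0362, payoff=34.9741, prob=0.023776
UDUU: Ā=154.6038, payoff=51.4787, prob=0.101048
DUUU: Ā=143.7888, payoff=62.2937, prob=0.101048
UUUU: Ā=211.6441, payoff=91.6908, prob=0.429456
Price = Σ prob·payoff / R^4 = 58.729703 / 2.288866 = 25.6589

price = 25.6589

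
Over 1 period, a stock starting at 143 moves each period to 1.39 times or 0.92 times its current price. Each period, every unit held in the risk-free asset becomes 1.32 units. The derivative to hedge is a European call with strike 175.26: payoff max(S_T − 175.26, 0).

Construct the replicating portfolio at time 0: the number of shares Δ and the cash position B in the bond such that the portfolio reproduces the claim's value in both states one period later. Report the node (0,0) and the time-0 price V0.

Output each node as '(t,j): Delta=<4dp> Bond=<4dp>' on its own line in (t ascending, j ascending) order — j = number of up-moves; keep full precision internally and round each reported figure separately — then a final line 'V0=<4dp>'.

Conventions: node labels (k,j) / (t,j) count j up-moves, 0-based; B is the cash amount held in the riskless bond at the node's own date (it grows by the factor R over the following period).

(0,0): Delta=0.3498 Bond=-34.8633
V0=15.1580

Since d<R<u, set p* = (R−d)/(u−d) = 0.8511; price each node as the discounted p*-expectation of its children.
Terminal payoffs: V(1,0)=0.0000, V(1,1)=23.5100
(0,0): S=143.0000. Δ = (V_up−V_dn)/(S_up−S_dn) = (23.5100−0.0000)/(198.7700−131.5600) = 0.3498. V = [p*·23.5100 + (1−p*)·0.0000]/1.32 = 15.1580. B = V − Δ·S = -34.8633.
As a check, the time-0 holding Δ(0,0)·S0 + B(0,0) comes to 15.1580 — exactly V0.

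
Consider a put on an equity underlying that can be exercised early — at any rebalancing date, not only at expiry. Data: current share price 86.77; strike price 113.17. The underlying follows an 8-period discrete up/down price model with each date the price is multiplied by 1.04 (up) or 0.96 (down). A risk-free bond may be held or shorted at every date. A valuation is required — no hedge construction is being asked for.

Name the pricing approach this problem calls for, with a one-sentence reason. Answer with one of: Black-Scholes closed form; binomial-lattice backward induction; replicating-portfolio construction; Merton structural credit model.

framework: binomial-lattice backward induction

Key observation: with exercise allowed before expiry on a discrete up/down model (8 steps from spot 86.77), the strike-113.17 put's value must be rolled back through the tree testing early exercise at each node.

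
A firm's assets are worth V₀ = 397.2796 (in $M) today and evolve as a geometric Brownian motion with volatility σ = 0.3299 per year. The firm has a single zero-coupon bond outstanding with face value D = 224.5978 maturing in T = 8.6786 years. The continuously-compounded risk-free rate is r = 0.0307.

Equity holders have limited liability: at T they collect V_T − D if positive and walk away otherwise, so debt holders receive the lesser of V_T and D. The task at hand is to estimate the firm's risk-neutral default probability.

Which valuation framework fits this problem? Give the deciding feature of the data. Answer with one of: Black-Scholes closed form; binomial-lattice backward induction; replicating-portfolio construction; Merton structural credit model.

Key observation: a levered firm with one bullet debt due at 8.6786 years is the canonical structural-credit setup: equity is a call on the firm's assets struck at the face value.

framework: Merton structural credit model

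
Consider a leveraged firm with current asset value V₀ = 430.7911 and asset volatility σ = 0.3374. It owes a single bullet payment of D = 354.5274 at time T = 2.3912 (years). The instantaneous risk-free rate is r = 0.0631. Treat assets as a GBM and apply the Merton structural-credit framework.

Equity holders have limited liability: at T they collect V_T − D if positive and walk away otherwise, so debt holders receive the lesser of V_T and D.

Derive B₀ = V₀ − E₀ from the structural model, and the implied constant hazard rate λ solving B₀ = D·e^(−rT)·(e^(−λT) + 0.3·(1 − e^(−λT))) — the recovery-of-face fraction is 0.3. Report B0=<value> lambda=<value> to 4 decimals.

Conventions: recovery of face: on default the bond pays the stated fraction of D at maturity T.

Equity is a call on the firm's assets struck at D = 354.5274:
d₁ = [ln(V₀/D) + (r + σ²/2)T] / (σ√T)
   = [ln(430.7911/354.5274) + (0.0631 + 0.5·0.3374²)·2.3912] / (0.3374·√2.3912)
   = [0.194838 + 0.286990] / 0.521739 = 0.923504
d₂ = d₁ − σ√T = 0.923504 − 0.521739 = 0.401766
N(d₁) = 0.822128,  N(d₂) = 0.656072,  e^(−rT) = 0.859947
E₀ = V₀·N(d₁) − D·e^(−rT)·N(d₂)
   = 430.7911·0.822128 − 354.5274·0.859947·0.656072 = 154.145643
B₀ = V₀ − E₀ = 430.7911 − 154.145643 = 276.645457
e^(−λT) = (B₀·e^(rT)/D − 0.3)/(1 − 0.3) = (276.6455·1.162863/354.5274 − 0.3)/0.7 = 0.86772453
λ = −ln(0.86772453)/2.3912 = 0.059335

B0=276.6455 lambda=0.0593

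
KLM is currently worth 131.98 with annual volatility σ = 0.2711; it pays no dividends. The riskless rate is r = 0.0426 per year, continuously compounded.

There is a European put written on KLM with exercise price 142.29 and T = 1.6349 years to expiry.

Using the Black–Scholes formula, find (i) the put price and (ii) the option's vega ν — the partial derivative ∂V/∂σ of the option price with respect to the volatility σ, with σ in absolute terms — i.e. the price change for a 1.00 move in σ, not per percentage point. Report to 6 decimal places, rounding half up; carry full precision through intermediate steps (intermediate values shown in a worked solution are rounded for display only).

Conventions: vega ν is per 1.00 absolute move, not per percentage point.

σ√T = 0.2711·√1.6349 = 0.346637
d₁ = (ln(S/K) + (r+σ²/2)T) / (σ√T) = (ln(131.98/142.29) + (0.0426+0.2711²/2)·1.6349) / 0.346637 = (-0.075217 + 0.129725) / 0.346637 = 0.157250
d₂ = d₁ − σ√T = 0.157250 − 0.346637 = -0.189388
e^{−rT} = 0.932723
N(−d₁) = 0.437524,  N(−d₂) = 0.575105
Put price V = K·e^{−rT}·N(−d₂) − S·N(−d₁) = 76.326380 − 57.744425 = 18.581955
φ(d₁) = (1/√(2π))·e^{−d₁²/2} = 0.394040
ν = S·φ(d₁)·√T = 66.495811

price = 18.581955
ν = 66.495811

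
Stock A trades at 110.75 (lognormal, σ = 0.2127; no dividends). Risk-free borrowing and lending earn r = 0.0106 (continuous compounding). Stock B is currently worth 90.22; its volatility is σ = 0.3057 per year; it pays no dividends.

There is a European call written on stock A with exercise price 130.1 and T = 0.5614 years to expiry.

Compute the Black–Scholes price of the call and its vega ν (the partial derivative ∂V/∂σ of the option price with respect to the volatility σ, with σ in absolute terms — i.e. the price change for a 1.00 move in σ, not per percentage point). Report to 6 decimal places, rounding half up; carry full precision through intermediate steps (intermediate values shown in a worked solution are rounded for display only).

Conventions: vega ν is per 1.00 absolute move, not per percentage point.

σ√T = 0.2127·√0.5614 = 0.159369
d₁ = (ln(S/K) + (r+σ²/2)T) / (σ√T) = (ln(110.75/130.1) + (0.0106+0.2127²/2)·0.5614) / 0.159369 = (-0.161028 + 0.018650) / 0.159369 = -0.893386
d₂ = d₁ − σ√T = -0.893386 − 0.159369 = -1.052754
e^{−rT} = 0.994067
N(d₁) = 0.185825,  N(d₂) = 0.146227
Call price V = S·N(d₁) − K·e^{−rT}·N(d₂) = 20.580161 − 18.911230 = 1.668931
φ(d₁) = (1/√(2π))·e^{−d₁²/2} = 0.267668
ν = S·φ(d₁)·√T = 22.211435

price = 1.668931
ν = 22.211435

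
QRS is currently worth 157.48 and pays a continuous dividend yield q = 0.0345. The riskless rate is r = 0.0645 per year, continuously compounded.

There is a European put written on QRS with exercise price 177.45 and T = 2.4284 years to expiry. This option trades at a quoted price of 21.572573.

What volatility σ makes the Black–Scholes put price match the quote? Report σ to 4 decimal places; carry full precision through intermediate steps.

sigma = 0.1951

At σ = 0.1951 the Black–Scholes value reproduces the quote:
σ√T = 0.1951·√2.4284 = 0.304031
d₁ = (ln(S/K) + (r−q+σ²/2)T) / (σ√T) = (ln(157.48/177.45) + (0.0645−0.0345+0.1951²/2)·2.4284) / 0.304031 = (-0.119390 + 0.119069) / 0.304031 = -0.001056
d₂ = d₁ − σ√T = -0.001056 − 0.304031 = -0.305087
e^{−rT} = 0.855019
e^{−qT} = 0.919634
N(−d₁) = 0.500421,  N(−d₂) = 0.619850
V = K·e^{−rT}·N(−d₂) − S·e^{−qT}·N(−d₁) = 94.045552 − 72.472979 = 21.572573 (the quoted price), and the Black–Scholes price is strictly increasing in σ, so σ is unique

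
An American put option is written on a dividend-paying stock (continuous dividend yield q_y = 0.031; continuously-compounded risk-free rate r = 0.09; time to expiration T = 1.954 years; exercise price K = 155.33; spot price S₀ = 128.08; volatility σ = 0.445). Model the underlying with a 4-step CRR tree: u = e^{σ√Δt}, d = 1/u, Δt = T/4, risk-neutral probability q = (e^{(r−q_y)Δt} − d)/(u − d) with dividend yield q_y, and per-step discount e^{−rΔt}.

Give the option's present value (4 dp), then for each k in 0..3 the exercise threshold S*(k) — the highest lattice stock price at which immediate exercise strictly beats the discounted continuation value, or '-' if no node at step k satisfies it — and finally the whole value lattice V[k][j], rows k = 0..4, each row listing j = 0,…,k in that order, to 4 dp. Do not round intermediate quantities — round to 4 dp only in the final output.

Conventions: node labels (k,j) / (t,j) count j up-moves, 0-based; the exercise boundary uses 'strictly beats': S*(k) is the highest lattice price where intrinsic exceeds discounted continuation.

Δt=0.48850  u=1.36482  d=0.73270  q=0.46912  discount=0.95699
step 4 (expiry): payoffs max(K−S,0) = 118.4170 86.5709 27.2500 0.0000 0.0000
step 3: (k=3,j=0): S=50.3796, K−S=104.9504, hold=99.0264 ⇒ V=104.9504 exercise | (k=3,j=1): S=93.8438, K−S=61.4862, hold=56.2154 ⇒ V=61.4862 exercise | (k=3,j=2): S=174.8062, K−S=0.0000, hold=13.8442 ⇒ V=13.8442 continue | (k=3,j=3): S=325.6176, K−S=0.0000, hold=0.0000 ⇒ V=0.0000 continue  boundary S*=93.8438
step 2: (k=2,j=0): S=68.7591, K−S=86.5709, hold=80.9232 ⇒ V=86.5709 exercise | (k=2,j=1): S=128.0800, K−S=27.2500, hold=37.4528 ⇒ V=37.4528 continue | (k=2,j=2): S=238.5791, K−S=0.0000, hold=7.0334 ⇒ V=7.0334 continue  boundary S*=68.7591
step 1: (k=1,j=0): S=93.8438, K−S=61.4862, hold=60.7959 ⇒ V=61.4862 exercise | (k=1,j=1): S=174.8062, K−S=0.0000, hold=22.1852 ⇒ V=22.1852 continue  boundary S*=93.8438
step 0: (k=0,j=0): S=128.0800, K−S=27.2500, hold=41.1975 ⇒ V=41.1975 continue  boundary S*=-

price = 41.1975
boundary = - 93.8438 68.7591 93.8438
tree:
41.1975
61.4862 22.1852
86.5709 37.4528 7.0334
104.9504 61.4862 13.8442 0.0000
118.4170 86.5709 27.2500 0.0000 0.0000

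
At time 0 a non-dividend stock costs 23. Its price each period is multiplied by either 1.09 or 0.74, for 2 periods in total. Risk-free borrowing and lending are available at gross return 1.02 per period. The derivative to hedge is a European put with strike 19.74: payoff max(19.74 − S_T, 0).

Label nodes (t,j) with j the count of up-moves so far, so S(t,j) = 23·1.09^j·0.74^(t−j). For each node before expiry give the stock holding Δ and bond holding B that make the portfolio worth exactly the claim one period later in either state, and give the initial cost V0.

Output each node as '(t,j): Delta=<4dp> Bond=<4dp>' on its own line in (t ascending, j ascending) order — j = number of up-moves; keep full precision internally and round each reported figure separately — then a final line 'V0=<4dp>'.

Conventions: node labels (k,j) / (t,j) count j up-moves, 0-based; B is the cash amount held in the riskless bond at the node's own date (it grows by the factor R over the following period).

The replicating-portfolio and risk-neutral prices coincide; use p* = (1.02−0.74)/(1.09−0.74) = 0.8000 for the latter.
Payoffs at expiry: V(2,0)=7.1452, V(2,1)=1.1882, V(2,2)=0.0000
  t=1,j=0: stock 17.0200 → up 18.5518 (V=1.1882), down 12.5948 (V=7.1452). Price 2.3329; hedge Δ=-1.0000, bond B=19.3529.
  t=1,j=1: stock 25.0700 → up 27.3263 (V=0.0000), down 18.5518 (V=1.1882). Price 0.2330; hedge Δ=-0.1354, bond B=3.6278.
  t=0,j=0: stock 23.0000 → up 25.0700 (V=0.2330), down 17.0200 (V=2.3329). Price 0.6402; hedge Δ=-0.2609, bond B=6.6401.
As a check, the time-0 holding Δ(0,0)·S0 + B(0,0) comes to 0.6402 — exactly V0.

(0,0): Delta=-0.2609 Bond=6.6401
(1,0): Delta=-1.0000 Bond=19.3529
(1,1): Delta=-0.1354 Bond=3.6278
V0=0.6402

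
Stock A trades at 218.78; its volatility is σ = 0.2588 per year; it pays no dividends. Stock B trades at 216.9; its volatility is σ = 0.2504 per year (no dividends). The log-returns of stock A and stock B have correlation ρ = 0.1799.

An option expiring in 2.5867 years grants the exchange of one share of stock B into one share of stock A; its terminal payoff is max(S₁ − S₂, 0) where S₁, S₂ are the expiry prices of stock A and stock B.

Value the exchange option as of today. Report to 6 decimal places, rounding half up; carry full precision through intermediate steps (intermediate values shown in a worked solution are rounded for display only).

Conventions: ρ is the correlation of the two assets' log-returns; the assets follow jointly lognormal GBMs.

σ_eff = √(σ₁² + σ₂² − 2ρσ₁σ₂) = √(0.2588² + 0.2504² − 2·0.1799·0.2588·0.2504) = 0.326131
d₁ = (ln(S₁/S₂) + (q₂ − q₁ + σ_eff²/2)T) / (σ_eff√T) = (ln(218.78/216.9) + (0.0 − 0.0 + 0.053181)·2.5867) / 0.524523 = 0.278715
d₂ = d₁ − σ_eff√T = 0.278715 − 0.524523 = -0.245808
N(d₁) = 0.609768,  N(d₂) = 0.402915
V = S₁·e^{−q₁T}·N(d₁) − S₂·e^{−q₂T}·N(d₂) = 133.405107 − 87.392341 = 46.012765
Key observation: r never enters — measured in units of stock B, the claim is a call on S₁/S₂ struck at 1, so only the dividend yields and σ_eff matter.

exchange price = 46.012765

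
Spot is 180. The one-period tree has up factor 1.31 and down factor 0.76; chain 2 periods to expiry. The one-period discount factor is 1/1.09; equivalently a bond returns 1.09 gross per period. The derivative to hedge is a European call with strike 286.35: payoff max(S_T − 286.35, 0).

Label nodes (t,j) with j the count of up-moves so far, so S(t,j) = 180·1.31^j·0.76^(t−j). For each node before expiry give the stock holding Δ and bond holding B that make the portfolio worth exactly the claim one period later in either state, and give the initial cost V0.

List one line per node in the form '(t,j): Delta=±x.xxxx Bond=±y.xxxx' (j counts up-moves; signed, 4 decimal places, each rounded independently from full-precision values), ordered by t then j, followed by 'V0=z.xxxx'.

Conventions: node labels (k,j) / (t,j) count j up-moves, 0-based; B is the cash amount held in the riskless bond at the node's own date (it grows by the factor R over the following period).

(0,0): Delta=0.1254 Bond=-15.7347
(1,0): Delta=0.0000 Bond=0.0000
(1,1): Delta=0.1739 Bond=-28.5846
V0=6.8322

Since d<R<u, set p* = (R−d)/(u−d) = 0.6000; price each node as the discounted p*-expectation of its children.
At maturity the claim pays: V(2,0)=0.0000, V(2,1)=0.0000, V(2,2)=22.5480
Node (1,0) S=136.8000: V=(p*·0.0000+(1−p*)·0.0000)/1.09=0.0000; Δ=(0.0000−0.0000)/(179.2080−103.9680)=0.0000; B=V−Δ·S=0.0000
Node (1,1) S=235.8000: V=(p*·22.5480+(1−p*)·0.0000)/1.09=12.4117; Δ=(22.5480−0.0000)/(308.8980−179.2080)=0.1739; B=V−Δ·S=-28.5846
Node (0,0) S=180.0000: V=(p*·12.4117+(1−p*)·0.0000)/1.09=6.8322; Δ=(12.4117−0.0000)/(235.8000−136.8000)=0.1254; B=V−Δ·S=-15.7347
As a check, the time-0 holding Δ(0,0)·S0 + B(0,0) comes to 6.8322 — exactly V0.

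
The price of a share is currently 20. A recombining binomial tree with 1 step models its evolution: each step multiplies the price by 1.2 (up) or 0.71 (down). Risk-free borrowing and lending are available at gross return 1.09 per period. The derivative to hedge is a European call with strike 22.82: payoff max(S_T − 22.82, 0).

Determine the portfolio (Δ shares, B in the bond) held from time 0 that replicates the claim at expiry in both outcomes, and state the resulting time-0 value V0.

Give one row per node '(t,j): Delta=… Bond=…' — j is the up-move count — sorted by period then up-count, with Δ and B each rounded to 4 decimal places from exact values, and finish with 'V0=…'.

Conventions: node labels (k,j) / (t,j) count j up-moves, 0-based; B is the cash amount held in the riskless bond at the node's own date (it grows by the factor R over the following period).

Arbitrage-free pricing uses the up-move probability p* = (R−d)/(u−d) = 0.7755, discounting each step at R = 1.09.
Expiry values: V(1,0)=0.0000, V(1,1)=1.1800
  t=0,j=0: stock 20.0000 → up 24.0000 (V=1.1800), down 14.2000 (V=0.0000). Price 0.8395; hedge Δ=0.1204, bond B=-1.5686.
As a check, the time-0 holding Δ(0,0)·S0 + B(0,0) comes to 0.8395 — exactly V0.

(0,0): Delta=0.1204 Bond=-1.5686
V0=0.8395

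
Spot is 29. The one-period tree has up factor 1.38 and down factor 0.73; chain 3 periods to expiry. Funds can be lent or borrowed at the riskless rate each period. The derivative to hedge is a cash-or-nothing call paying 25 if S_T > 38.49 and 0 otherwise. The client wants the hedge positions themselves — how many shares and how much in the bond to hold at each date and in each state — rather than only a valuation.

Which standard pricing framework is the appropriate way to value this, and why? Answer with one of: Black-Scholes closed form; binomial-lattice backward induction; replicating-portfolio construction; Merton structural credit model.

Key observation: since the answer must list Δ and B at each node of the 1.38/0.73 lattice on 29, the replicating-portfolio method — solving the two-state system at every node — is the one that applies.

framework: replicating-portfolio construction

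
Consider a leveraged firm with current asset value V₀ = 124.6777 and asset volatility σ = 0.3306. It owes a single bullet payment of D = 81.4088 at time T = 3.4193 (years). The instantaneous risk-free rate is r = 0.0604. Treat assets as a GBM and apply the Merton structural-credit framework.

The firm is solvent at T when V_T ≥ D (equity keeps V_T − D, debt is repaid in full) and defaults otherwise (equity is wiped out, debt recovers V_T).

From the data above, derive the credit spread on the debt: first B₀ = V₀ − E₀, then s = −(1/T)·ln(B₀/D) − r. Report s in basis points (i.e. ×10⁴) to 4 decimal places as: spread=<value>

With assets at 124.6777 and a single debt payment of 81.4088 at 3.4193 years:
d₁ = [ln(V₀/D) + (r + σ²/2)T] / (σ√T)
   = [ln(124.6777/81.4088) + (0.0604 + 0.5·0.3306²)·3.4193] / (0.3306·√3.4193)
   = [0.426249 + 0.393384] / 0.611324 = 1.340750
d₂ = d₁ − σ√T = 1.340750 − 0.611324 = 0.729426
N(d₁) = 0.909999,  N(d₂) = 0.767130,  e^(−rT) = 0.813405
E₀ = V₀·N(d₁) − D·e^(−rT)·N(d₂)
   = 124.6777·0.909999 − 81.4088·0.813405·0.767130 = 62.658557
B₀ = V₀ − E₀ = 124.6777 − 62.658557 = 62.019143
spread = −(1/T)·ln(B₀/D) − r = −(1/3.4193)·ln(62.019143/81.4088) − 0.0604 = 0.01916023
in basis points: 0.01916023 × 10⁴ = 191.6023 bp

spread=191.6023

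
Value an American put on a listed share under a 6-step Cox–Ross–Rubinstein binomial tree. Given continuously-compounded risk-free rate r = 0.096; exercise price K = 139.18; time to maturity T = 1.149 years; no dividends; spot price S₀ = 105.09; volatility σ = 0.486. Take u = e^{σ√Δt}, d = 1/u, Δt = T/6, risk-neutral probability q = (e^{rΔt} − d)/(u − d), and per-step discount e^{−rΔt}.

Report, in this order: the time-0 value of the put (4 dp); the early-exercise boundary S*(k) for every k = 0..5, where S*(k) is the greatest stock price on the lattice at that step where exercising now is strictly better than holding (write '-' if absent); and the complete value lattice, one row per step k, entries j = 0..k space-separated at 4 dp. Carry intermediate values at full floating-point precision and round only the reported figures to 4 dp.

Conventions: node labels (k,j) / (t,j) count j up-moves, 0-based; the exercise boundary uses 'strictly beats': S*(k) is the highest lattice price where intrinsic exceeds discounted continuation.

Δt=0.19150  u=1.23699  d=0.80842  q=0.49032  discount=0.98178
step 6 (expiry): payoffs max(K−S,0) = 109.8458 94.2948 70.4997 34.0900 0.0000 0.0000 0.0000
step 5: (k=5,j=0): S=36.2860, K−S=102.8940, hold=100.3587 ⇒ V=102.8940 exercise | (k=5,j=1): S=55.5224, K−S=83.6576, hold=81.1223 ⇒ V=83.6576 exercise | (k=5,j=2): S=84.9566, K−S=54.2234, hold=51.6881 ⇒ V=54.2234 exercise | (k=5,j=3): S=129.9948, K−S=9.1852, hold=17.0584 ⇒ V=17.0584 continue | (k=5,j=4): S=198.9092, K−S=0.0000, hold=0.0000 ⇒ V=0.0000 continue | (k=5,j=5): S=304.3573, K−S=0.0000, hold=0.0000 ⇒ V=0.0000 continue  boundary S*=84.9566
step 4: (k=4,j=0): S=44.8852, K−S=94.2948, hold=91.7595 ⇒ V=94.2948 exercise | (k=4,j=1): S=68.6803, K−S=70.4997, hold=67.9644 ⇒ V=70.4997 exercise | (k=4,j=2): S=105.0900, K−S=34.0900, hold=35.3448 ⇒ V=35.3448 continue | (k=4,j=3): S=160.8016, K−S=0.0000, hold=8.5359 ⇒ V=8.5359 continue | (k=4,j=4): S=246.0477, K−S=0.0000, hold=0.0000 ⇒ V=0.0000 continue  boundary S*=68.6803
step 3: (k=3,j=0): S=55.5224, K−S=83.6576, hold=81.1223 ⇒ V=83.6576 exercise | (k=3,j=1): S=84.9566, K−S=54.2234, hold=52.2922 ⇒ V=54.2234 exercise | (k=3,j=2): S=129.9948, K−S=9.1852, hold=21.7953 ⇒ V=21.7953 continue | (k=3,j=3): S=198.9092, K−S=0.0000, hold=4.2713 ⇒ V=4.2713 continue  boundary S*=84.9566
step 2: (k=2,j=0): S=68.6803, K−S=70.4997, hold=67.9644 ⇒ V=70.4997 exercise | (k=2,j=1): S=105.0900, K−S=34.0900, hold=37.6251 ⇒ V=37.6251 continue | (k=2,j=2): S=160.8016, K−S=0.0000, hold=12.9624 ⇒ V=12.9624 continue  boundary S*=68.6803
step 1: (k=1,j=0): S=84.9566, K−S=54.2234, hold=53.3899 ⇒ V=54.2234 exercise | (k=1,j=1): S=129.9948, K−S=9.1852, hold=25.0673 ⇒ V=25.0673 continue  boundary S*=84.9566
step 0: (k=0,j=0): S=105.0900, K−S=34.0900, hold=39.2002 ⇒ V=39.2002 continue  boundary S*=-

price = 39.2002
boundary = - 84.9566 68.6803 84.9566 68.6803 84.9566
tree:
39.2002
54.2234 25.0673
70.4997 37.6251 12.9624
83.6576 54.2234 21.7953 4.2713
94.2948 70.4997 35.3448 8.5359 0.0000
102.8940 83.6576 54.2234 17.0584 0.0000 0.0000
109.8458 94.2948 70.4997 34.0900 0.0000 0.0000 0.0000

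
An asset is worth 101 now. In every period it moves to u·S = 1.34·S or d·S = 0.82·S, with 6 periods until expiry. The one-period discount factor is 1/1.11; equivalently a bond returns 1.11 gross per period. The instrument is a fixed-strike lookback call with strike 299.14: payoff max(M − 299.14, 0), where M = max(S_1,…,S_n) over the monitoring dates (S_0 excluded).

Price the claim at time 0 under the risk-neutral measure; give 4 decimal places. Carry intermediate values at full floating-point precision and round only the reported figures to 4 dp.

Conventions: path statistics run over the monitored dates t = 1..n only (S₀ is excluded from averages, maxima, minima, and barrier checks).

price = 10.3551

Under the martingale measure an up-move has probability p* = 0.5577; value the claim as the probability-weighted average of per-path payoffs, discounted 6 periods at R = 1.11.
Enumerate all 2^6 = 64 price paths (U = up ×1.34, D = down ×0.82); each path with k up-moves has probability p*^k·(1−p*)^(6−k).
DDDDDD: M=82.8200, payoff=0.0000, prob=0.007488
UDDDDD: M=135.3400, payoff=0.0000, prob=0.009441
DUDDDD: M=110.9788, payoff=0.0000, prob=0.009441
UUDDDD: M=181.3556, payoff=0.0000, prob=0.011904
DDUDDD: M=91.0026, payoff=0.0000, prob=0.009441
UDUDDD: M=148.7116, payoff=0.0000, prob=0.011904
DUUDDD: M=148.7116, payoff=0.0000, prob=0.011904
UUUDDD: M=243.0165, payoff=0.0000, prob=0.015009
DDDUDD: M=82.8200, payoff=0.0000, prob=0.009441
UDDUDD: M=135.3400, payoff=0.0000, prob=0.011904
DUDUDD: M=121.9435, payoff=0.0000, prob=0.011904
UUDUDD: M=199.2735, payoff=0.0000, prob=0.015009
DDUUDD: M=121.9435, payoff=0.0000, prob=0.011904
UDUUDD: M=199.2735, payoff=0.0000, prob=0.015009
DUUUDD: M=199.2735, payoff=0.0000, prob=0.015009
UUUUDD: M=325.6421, payoff=26.5021, prob=0.018925
DDDDUD: M=82.8200, payoff=0.0000, prob=0.009441
UDDDUD: M=135.3400, payoff=0.0000, prob=0.011904
DUDDUD: M=110.9788, payoff=0.0000, prob=0.011904
UUDDUD: M=181.3556, payoff=0.0000, prob=0.015009
DDUDUD: M=99.9937, payoff=0.0000, prob=0.011904
UDUDUD: M=163.4043, payoff=0.0000, prob=0.015009
DUUDUD: M=163.4043, payoff=0.0000, prob=0.015009
UUUDUD: M=267.0265, payoff=0.0000, prob=0.018925
DDDUUD: M=99.9937, payoff=0.0000, prob=0.011904
UDDUUD: M=163.4043, payoff=0.0000, prob=0.015009
DUDUUD: M=163.4043, payoff=0.0000, prob=0.015009
UUDUUD: M=267.0265, payoff=0.0000, prob=0.018925
DDUUUD: M=163.4043, payoff=0.0000, prob=0.015009
UDUUUD: M=267.0265, payoff=0.0000, prob=0.018925
DUUUUD: M=267.0265, payoff=0.0000, prob=0.018925
UUUUUD: M=436.3604, payoff=137.2204, prob=0.023862
DDDDDU: M=82.8200, payoff=0.0000, prob=0.009441
UDDDDU: M=135.3400, payoff=0.0000, prob=0.011904
DUDDDU: M=110.9788, payoff=0.0000, prob=0.011904
UUDDDU: M=181.3556, payoff=0.0000, prob=0.015009
DDUDDU: M=91.0026, payoff=0.0000, prob=0.011904
UDUDDU: M=148.7116, payoff=0.0000, prob=0.015009
DUUDDU: M=148.7116, payoff=0.0000, prob=0.015009
UUUDDU: M=243.0165, payoff=0.0000, prob=0.018925
DDDUDU: M=82.8200, payoff=0.0000, prob=0.011904
UDDUDU: M=135.3400, payoff=0.0000, prob=0.015009
DUDUDU: M=133.9915, payoff=0.0000, prob=0.015009
UUDUDU: M=218.9618, payoff=0.0000, prob=0.018925
DDUUDU: M=133.9915, payoff=0.0000, prob=0.015009
UDUUDU: M=218.9618, payoff=0.0000, prob=0.018925
DUUUDU: M=218.9618, payoff=0.0000, prob=0.018925
UUUUDU: M=357.8156, payoff=58.6756, prob=0.023862
DDDDUU: M=82.8200, payoff=0.0000, prob=0.011904
UDDDUU: M=135.3400, payoff=0.0000, prob=0.015009
DUDDUU: M=133.9915, payoff=0.0000, prob=0.015009
UUDDUU: M=218.9618, payoff=0.0000, prob=0.018925
DDUDUU: M=133.9915, payoff=0.0000, prob=0.015009
UDUDUU: M=218.9618, payoff=0.0000, prob=0.018925
DUUDUU: M=218.9618, payoff=0.0000, prob=0.018925
UUUDUU: M=357.8156, payoff=58.6756, prob=0.023862
DDDUUU: M=133.9915, payoff=0.0000, prob=0.015009
UDDUUU: M=218.9618, payoff=0.0000, prob=0.018925
DUDUUU: M=218.9618, payoff=0.0000, prob=0.018925
UUDUUU: M=357.8156, payoff=58.6756, prob=0.023862
DDUUUU: M=218.9618, payoff=0.0000, prob=0.018925
UDUUUU: M=357.8156, payoff=58.6756, prob=0.023862
DUUUUU: M=357.8156, payoff=58.6756, prob=0.023862
UUUUUU: M=584.7230, payoff=285.5830, prob=0.030086
Price = Σ prob·payoff / R^6 = 19.368381 / 1.870415 = 10.3551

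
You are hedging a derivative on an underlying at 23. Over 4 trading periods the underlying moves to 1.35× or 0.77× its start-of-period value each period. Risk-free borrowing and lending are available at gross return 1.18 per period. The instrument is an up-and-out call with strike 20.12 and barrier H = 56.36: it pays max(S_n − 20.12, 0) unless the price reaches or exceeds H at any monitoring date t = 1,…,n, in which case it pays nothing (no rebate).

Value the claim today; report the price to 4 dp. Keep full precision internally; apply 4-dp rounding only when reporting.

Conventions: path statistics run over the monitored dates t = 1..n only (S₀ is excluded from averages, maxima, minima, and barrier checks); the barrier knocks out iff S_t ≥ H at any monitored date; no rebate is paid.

price = 4.3862

With p* = (R−d)/(u−d) = 0.7069, sum probability × payoff across the paths and divide by R^4.
Enumerate all 2^4 = 16 price paths (U = up ×1.35, D = down ×0.77); each path with k up-moves has probability p*^k·(1−p*)^(4−k).
DDDD: M=17.7100, payoff=0.0000, prob=0.007380
UDDD: M=31.0500, payoff=0.0000, prob=0.017800
DUDD: M=23.9085, payoff=0.0000, prob=0.017800
UUDD: M=41.9175, payoff=4.7329, prob=0.042929
DDUD: M=18.4095, payoff=0.0000, prob=0.017800
UDUD: M=32.2765, payoff=4.7329, prob=0.042929
DUUD: M=32.2765, payoff=4.7329, prob=0.042929
UUUD: M=56.5886, payoff=0.0000, prob=0.103535
DDDU: M=17.7100, payoff=0.0000, prob=0.017800
UDDU: M=31.0500, payoff=4.7329, prob=0.042929
DUDU: M=24.8529, payoff=4.7329, prob=0.042929
UUDU: M=43.5732, payoff=23.4532, prob=0.103535
DDUU: M=24.8529, payoff=4.7329, prob=0.042929
UDUU: M=43.5732, payoff=23.4532, prob=0.103535
DUUU: M=43.5732, payoff=23.4532, prob=0.103535
UUUU: M=76.3946, payoff=0.0000, prob=0.249703
Price = Σ prob·payoff / R^4 = 8.503792 / 1.938778 = 4.3862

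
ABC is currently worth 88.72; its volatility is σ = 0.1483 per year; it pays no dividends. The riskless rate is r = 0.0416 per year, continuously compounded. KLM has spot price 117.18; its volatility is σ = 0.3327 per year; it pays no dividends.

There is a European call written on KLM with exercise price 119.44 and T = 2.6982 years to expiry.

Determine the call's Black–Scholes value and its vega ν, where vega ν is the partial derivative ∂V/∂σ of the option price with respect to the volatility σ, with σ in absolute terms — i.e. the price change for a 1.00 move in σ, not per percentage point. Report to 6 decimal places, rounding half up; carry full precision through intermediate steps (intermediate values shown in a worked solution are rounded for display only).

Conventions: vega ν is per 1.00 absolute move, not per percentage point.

price = 29.662514
ν = 69.591150

σ√T = 0.3327·√2.6982 = 0.546500
d₁ = (ln(S/K) + (r+σ²/2)T) / (σ√T) = (ln(117.18/119.44) + (0.0416+0.3327²/2)·2.6982) / 0.546500 = (-0.019103 + 0.261576) / 0.546500 = 0.443684
d₂ = d₁ − σ√T = 0.443684 − 0.546500 = -0.102816
e^{−rT} = 0.893825
N(d₁) = 0.671364,  N(d₂) = 0.459055
Call price V = S·N(d₁) − K·e^{−rT}·N(d₂) = 78.670485 − 49.007971 = 29.662514
φ(d₁) = (1/√(2π))·e^{−d₁²/2} = 0.361546
ν = S·φ(d₁)·√T = 69.591150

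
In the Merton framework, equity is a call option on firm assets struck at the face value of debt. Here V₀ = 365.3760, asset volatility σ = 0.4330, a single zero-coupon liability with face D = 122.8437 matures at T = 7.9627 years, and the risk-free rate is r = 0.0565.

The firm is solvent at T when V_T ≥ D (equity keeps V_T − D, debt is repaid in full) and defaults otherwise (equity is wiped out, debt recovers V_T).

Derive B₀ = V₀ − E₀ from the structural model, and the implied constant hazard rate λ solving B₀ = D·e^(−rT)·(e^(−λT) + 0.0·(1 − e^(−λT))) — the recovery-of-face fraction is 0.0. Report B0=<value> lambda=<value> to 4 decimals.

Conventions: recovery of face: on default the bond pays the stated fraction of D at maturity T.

Apply the equity-as-call identities (strike 122.8437, horizon 7.9627 years):
d₁ = [ln(V₀/D) + (r + σ²/2)T] / (σ√T)
   = [ln(365.3760/122.8437) + (0.0565 + 0.5·0.4330²)·7.9627] / (0.4330·√7.9627)
   = [1.090014 + 1.196352] / 1.221851 = 1.871232
d₂ = d₁ − σ√T = 1.871232 − 1.221851 = 0.649382
N(d₁) = 0.969344,  N(d₂) = 0.741954,  e^(−rT) = 0.637697
E₀ = V₀·N(d₁) − D·e^(−rT)·N(d₂)
   = 365.3760·0.969344 − 122.8437·0.637697·0.741954 = 296.052392
B₀ = V₀ − E₀ = 365.3760 − 296.052392 = 69.323608
e^(−λT) = (B₀·e^(rT)/D − 0)/(1 − 0) = (69.3236·1.568144/122.8437 − 0)/1 = 0.88494050
λ = −ln(0.88494050)/7.9627 = 0.015351

B0=69.3236 lambda=0.0154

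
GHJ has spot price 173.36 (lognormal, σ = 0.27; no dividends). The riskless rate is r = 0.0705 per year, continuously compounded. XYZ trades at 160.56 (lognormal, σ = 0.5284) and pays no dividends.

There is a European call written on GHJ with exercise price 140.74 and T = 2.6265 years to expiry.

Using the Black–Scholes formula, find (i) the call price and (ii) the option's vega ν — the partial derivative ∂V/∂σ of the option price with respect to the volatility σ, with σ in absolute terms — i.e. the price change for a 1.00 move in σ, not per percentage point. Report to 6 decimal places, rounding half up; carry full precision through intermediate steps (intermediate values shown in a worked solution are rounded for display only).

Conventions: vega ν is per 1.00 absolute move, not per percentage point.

price = 62.581424
ν = 59.973857

σ√T = 0.27·√2.6265 = 0.437575
d₁ = (ln(S/K) + (r+σ²/2)T) / (σ√T) = (ln(173.36/140.74) + (0.0705+0.27²/2)·2.6265) / 0.437575 = (0.208456 + 0.280904) / 0.437575 = 1.118346
d₂ = d₁ − σ√T = 1.118346 − 0.437575 = 0.680771
e^{−rT} = 0.830964
N(d₁) = 0.868290,  N(d₂) = 0.751992
Call price V = S·N(d₁) − K·e^{−rT}·N(d₂) = 150.526828 − 87.945405 = 62.581424
φ(d₁) = (1/√(2π))·e^{−d₁²/2} = 0.213464
ν = S·φ(d₁)·√T = 59.973857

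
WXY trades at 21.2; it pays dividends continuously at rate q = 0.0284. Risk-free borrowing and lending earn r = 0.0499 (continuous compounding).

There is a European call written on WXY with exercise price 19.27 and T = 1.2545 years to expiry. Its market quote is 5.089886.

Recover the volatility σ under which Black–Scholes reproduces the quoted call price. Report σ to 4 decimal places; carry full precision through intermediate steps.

At σ = 0.4457 the Black–Scholes value reproduces the quote:
σ√T = 0.4457·√1.2545 = 0.499204
d₁ = (ln(S/K) + (r−q+σ²/2)T) / (σ√T) = (ln(21.2/19.27) + (0.0499−0.0284+0.4457²/2)·1.2545) / 0.499204 = (0.095452 + 0.151574) / 0.499204 = 0.494839
d₂ = d₁ − σ√T = 0.494839 − 0.499204 = -0.004365
e^{−rT} = 0.939320
e^{−qT} = 0.964999
N(d₁) = 0.689643,  N(d₂) = 0.498259
V = S·e^{−qT}·N(d₁) − K·e^{−rT}·N(d₂) = 14.108712 − 9.018827 = 5.089886 (equal to the quote); since ∂V/∂σ > 0 for all σ, the implied volatility is unique

sigma = 0.4457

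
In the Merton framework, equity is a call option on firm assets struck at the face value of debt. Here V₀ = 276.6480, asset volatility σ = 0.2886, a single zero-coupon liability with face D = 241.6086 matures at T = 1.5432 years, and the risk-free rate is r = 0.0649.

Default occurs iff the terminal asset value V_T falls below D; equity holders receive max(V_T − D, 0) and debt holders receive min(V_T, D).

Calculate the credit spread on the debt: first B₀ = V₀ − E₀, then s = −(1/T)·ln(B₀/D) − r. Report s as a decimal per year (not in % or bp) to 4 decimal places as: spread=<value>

Equity is a call on the firm's assets struck at D = 241.6086:
d₁ = [ln(V₀/D) + (r + σ²/2)T] / (σ√T)
   = [ln(276.6480/241.6086) + (0.0649 + 0.5·0.2886²)·1.5432] / (0.2886·√1.5432)
   = [0.135427 + 0.164420] / 0.358515 = 0.836358
d₂ = d₁ − σ√T = 0.836358 − 0.358515 = 0.477843
N(d₁) = 0.798523,  N(d₂) = 0.683619,  e^(−rT) = 0.904698
E₀ = V₀·N(d₁) − D·e^(−rT)·N(d₂)
   = 276.6480·0.798523 − 241.6086·0.904698·0.683619 = 71.482428
B₀ = V₀ − E₀ = 276.6480 − 71.482428 = 205.165572
spread = −(1/T)·ln(B₀/D) − r = −(1/1.5432)·ln(205.165572/241.6086) − 0.0649 = 0.04104981

spread=0.0410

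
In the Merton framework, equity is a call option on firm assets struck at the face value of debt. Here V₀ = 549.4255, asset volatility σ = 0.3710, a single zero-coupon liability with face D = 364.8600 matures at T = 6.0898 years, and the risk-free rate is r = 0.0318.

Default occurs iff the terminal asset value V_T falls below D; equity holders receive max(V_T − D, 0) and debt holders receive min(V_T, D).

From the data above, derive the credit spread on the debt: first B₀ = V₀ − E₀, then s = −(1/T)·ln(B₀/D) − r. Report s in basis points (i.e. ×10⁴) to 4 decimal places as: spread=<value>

spread=323.7273

Work the structural quantities from V₀ = 549.4255 against face 364.8600:
d₁ = [ln(V₀/D) + (r + σ²/2)T] / (σ√T)
   = [ln(549.4255/364.8600) + (0.0318 + 0.5·0.3710²)·6.0898] / (0.3710·√6.0898)
   = [0.409359 + 0.612759] / 0.915536 = 1.116415
d₂ = d₁ − σ√T = 1.116415 − 0.915536 = 0.200879
N(d₁) = 0.867878,  N(d₂) = 0.579603,  e^(−rT) = 0.823942
E₀ = V₀·N(d₁) − D·e^(−rT)·N(d₂)
   = 549.4255·0.867878 − 364.8600·0.823942·0.579603 = 302.591852
B₀ = V₀ − E₀ = 549.4255 − 302.591852 = 246.833648
spread = −(1/T)·ln(B₀/D) − r = −(1/6.0898)·ln(246.833648/364.8600) − 0.0318 = 0.03237273
in basis points: 0.03237273 × 10⁴ = 323.7273 bp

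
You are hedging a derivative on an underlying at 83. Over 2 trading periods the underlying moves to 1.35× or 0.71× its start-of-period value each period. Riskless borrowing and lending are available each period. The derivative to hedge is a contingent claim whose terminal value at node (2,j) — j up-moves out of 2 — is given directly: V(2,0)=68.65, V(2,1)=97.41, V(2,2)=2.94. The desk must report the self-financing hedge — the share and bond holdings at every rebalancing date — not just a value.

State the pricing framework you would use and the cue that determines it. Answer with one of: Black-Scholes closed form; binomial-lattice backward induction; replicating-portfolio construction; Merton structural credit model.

Key observation: the task asks for the hedge itself — share and bond holdings at every node of the 2-period tree on spot 83 with factors 1.35/0.71 — which is exactly what the replicating-portfolio construction produces.

framework: replicating-portfolio construction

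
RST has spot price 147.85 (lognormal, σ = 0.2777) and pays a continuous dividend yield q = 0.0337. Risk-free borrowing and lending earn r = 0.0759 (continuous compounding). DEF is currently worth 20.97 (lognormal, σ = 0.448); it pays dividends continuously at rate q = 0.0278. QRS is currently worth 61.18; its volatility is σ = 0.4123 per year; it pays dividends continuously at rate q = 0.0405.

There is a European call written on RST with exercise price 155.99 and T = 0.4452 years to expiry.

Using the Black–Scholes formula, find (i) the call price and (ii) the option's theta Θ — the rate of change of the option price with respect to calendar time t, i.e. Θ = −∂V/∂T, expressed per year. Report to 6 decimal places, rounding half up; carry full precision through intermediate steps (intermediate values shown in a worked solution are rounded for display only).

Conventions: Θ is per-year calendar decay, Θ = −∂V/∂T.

σ√T = 0.2777·√0.4452 = 0.185291
d₁ = (ln(S/K) + (r−q+σ²/2)T) / (σ√T) = (ln(147.85/155.99) + (0.0759−0.0337+0.2777²/2)·0.4452) / 0.185291 = (-0.053594 + 0.035954) / 0.185291 = -0.095201
d₂ = d₁ − σ√T = -0.095201 − 0.185291 = -0.280492
e^{−rT} = 0.966774
e^{−qT} = 0.985109
N(d₁) = 0.462077,  N(d₂) = 0.389550
Call price V = S·e^{−qT}·N(d₁) − K·e^{−rT}·N(d₂) = 67.300811 − 58.746897 = 8.553915
φ(d₁) = (1/√(2π))·e^{−d₁²/2} = 0.397139
Θ = −S·e^{−qT}·φ(d₁)·σ/(2√T) + q·S·e^{−qT}·N(d₁) − r·K·e^{−rT}·N(d₂) = −12.036932 + 2.268037 − 4.458889 = -14.227784

price = 8.553915
Θ = -14.227784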